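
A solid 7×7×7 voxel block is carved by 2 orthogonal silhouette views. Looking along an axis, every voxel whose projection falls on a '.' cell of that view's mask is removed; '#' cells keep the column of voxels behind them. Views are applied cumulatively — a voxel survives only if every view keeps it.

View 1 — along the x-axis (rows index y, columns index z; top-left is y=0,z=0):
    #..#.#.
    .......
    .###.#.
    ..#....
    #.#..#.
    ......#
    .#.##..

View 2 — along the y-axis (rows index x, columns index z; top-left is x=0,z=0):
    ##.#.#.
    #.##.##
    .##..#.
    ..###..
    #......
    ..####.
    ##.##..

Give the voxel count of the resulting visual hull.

remaining voxels: 57

before carving: 343 voxels (7×7×7)
  1. axis=0 (YZ plane), |mask|=15  ⇒  voxels=105
  2. axis=1 (XZ plane), |mask|=24  ⇒  voxels=57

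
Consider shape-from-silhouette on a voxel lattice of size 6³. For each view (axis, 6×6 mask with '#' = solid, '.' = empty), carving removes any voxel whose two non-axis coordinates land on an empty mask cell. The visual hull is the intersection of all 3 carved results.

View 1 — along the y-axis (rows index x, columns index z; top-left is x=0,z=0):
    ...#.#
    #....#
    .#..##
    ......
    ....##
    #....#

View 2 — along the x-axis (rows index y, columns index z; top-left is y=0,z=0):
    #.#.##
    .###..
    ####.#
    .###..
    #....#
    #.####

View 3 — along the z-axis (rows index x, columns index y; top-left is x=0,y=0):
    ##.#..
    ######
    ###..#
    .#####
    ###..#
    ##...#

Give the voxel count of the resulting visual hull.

start: 6×6×6 = 216 voxels
after view 1 [y-axis, 11 of 36 cells solid] → remaining = 66
after view 2 [x-axis, 22 of 36 cells solid] → remaining = 39
after view 3 [z-axis, 25 of 36 cells solid] → remaining = 27

27 voxels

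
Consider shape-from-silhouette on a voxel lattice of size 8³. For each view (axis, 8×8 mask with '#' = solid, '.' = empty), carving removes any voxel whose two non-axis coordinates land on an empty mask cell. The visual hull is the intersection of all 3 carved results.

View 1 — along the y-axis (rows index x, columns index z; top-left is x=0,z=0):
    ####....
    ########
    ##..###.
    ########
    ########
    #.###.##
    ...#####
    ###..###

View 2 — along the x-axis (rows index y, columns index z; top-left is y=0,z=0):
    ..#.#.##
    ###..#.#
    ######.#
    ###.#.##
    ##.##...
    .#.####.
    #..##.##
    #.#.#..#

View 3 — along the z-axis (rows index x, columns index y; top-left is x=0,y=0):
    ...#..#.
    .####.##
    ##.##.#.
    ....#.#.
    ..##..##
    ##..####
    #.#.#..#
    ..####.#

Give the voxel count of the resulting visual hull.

remaining voxels: 133

start: 8×8×8 = 512 voxels
V1 y: intersect with XZ mask (50 set) -- 400 left
V2 x: intersect with YZ mask (40 set) -- 250 left
V3 z: intersect with XY mask (34 set) -- 133 left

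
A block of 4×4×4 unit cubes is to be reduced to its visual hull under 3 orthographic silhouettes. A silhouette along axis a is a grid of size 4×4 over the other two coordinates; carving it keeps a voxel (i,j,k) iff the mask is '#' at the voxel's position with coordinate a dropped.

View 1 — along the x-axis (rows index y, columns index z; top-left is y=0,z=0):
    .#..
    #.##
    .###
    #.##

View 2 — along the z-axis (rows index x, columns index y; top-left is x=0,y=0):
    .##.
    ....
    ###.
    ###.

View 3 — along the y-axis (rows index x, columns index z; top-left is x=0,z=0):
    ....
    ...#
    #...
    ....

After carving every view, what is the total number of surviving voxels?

|visual hull| = 1

full grid |V| = 64
after view 1 [x-axis, 10 of 16 cells solid] → remaining = 40
after view 2 [z-axis, 8 of 16 cells solid] → remaining = 20
after view 3 [y-axis, 2 of 16 cells solid] → remaining = 1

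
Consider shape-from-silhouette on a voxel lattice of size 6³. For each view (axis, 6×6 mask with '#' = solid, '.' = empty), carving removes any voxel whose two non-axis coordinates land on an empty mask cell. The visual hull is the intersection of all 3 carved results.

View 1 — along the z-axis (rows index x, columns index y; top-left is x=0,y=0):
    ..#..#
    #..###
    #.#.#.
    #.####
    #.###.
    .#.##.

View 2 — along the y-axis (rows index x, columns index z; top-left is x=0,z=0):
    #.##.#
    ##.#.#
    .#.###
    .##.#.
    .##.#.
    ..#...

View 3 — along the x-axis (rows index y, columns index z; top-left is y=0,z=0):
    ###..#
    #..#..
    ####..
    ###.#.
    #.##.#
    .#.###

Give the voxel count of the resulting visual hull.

before carving: 216 voxels (6×6×6)
[1] z-view keeps 21 columns → grid now 126
[2] y-view keeps 19 columns → grid now 66
[3] x-view keeps 22 columns → grid now 42

voxel count = 42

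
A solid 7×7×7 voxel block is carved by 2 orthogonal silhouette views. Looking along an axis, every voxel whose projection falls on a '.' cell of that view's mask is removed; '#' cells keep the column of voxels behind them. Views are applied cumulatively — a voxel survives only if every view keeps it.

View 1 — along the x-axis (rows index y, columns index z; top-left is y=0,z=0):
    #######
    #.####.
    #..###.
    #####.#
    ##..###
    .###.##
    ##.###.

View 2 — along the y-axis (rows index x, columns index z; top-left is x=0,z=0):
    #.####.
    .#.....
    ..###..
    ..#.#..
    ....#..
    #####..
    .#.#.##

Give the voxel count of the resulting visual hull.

voxel count = 113

full grid |V| = 343
after view 1 [x-axis, 37 of 49 cells solid] → remaining = 259
after view 2 [y-axis, 21 of 49 cells solid] → remaining = 113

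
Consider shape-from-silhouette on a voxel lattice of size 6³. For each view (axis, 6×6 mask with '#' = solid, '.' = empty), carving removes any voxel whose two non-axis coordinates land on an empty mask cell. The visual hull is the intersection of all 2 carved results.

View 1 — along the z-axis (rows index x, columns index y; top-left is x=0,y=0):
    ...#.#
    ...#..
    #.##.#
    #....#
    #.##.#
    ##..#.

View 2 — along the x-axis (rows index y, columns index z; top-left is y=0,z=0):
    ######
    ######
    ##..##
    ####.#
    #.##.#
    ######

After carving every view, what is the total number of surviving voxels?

86 voxels

start: 6×6×6 = 216 voxels
[1] z-view keeps 16 columns → grid now 96
[2] x-view keeps 31 columns → grid now 86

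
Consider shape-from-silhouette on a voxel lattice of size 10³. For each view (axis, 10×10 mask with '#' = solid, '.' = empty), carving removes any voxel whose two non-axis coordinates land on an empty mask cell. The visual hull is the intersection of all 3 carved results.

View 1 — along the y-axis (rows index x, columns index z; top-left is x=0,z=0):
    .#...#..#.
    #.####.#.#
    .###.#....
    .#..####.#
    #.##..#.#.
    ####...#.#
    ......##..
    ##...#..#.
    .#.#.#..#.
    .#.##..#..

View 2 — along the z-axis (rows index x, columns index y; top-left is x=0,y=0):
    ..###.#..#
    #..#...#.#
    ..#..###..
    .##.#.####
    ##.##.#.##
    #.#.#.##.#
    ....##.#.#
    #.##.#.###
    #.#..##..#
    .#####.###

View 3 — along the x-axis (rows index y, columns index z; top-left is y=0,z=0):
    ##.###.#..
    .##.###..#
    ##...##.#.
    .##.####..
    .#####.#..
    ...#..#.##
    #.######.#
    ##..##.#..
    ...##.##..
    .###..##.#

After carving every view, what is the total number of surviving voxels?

voxel count = 153

before carving: 1000 voxels (10×10×10)
step 1: project along y, AND mask (45/100) → |grid| = 450
step 2: project along z, AND mask (57/100) → |grid| = 260
step 3: project along x, AND mask (56/100) → |grid| = 153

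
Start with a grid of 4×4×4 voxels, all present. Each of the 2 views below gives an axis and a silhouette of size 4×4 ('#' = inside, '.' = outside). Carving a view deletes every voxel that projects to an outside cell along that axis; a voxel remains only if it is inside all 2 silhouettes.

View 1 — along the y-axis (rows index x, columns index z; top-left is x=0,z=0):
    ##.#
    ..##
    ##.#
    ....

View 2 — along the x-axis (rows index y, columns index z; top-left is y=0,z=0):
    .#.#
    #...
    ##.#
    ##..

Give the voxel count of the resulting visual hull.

full grid |V| = 64
V1 y: intersect with XZ mask (8 set) -- 32 left
V2 x: intersect with YZ mask (8 set) -- 18 left

18 voxels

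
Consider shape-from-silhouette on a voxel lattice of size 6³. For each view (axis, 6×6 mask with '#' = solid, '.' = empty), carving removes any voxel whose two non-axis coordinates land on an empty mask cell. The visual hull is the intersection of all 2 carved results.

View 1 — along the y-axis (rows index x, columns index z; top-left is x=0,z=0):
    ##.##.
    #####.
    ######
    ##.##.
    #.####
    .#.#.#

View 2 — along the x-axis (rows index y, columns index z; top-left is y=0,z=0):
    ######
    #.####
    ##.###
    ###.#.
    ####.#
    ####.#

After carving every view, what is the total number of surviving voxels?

start: 6×6×6 = 216 voxels
after view 1 [y-axis, 27 of 36 cells solid] → remaining = 162
after view 2 [x-axis, 30 of 36 cells solid] → remaining = 135

|visual hull| = 135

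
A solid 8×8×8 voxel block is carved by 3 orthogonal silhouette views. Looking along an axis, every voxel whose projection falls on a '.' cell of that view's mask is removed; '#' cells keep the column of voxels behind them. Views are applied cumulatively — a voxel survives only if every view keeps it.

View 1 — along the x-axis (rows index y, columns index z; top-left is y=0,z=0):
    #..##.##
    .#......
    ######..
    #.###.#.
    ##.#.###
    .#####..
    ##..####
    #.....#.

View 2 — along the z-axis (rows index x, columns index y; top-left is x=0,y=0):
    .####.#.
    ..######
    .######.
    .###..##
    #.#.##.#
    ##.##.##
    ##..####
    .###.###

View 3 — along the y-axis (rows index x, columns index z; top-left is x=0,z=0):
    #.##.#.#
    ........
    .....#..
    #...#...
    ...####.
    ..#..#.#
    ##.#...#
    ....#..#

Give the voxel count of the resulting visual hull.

start: 8×8×8 = 512 voxels
step 1: project along x, AND mask (36/64) → |grid| = 288
step 2: project along z, AND mask (45/64) → |grid| = 202
step 3: project along y, AND mask (21/64) → |grid| = 63

|visual hull| = 63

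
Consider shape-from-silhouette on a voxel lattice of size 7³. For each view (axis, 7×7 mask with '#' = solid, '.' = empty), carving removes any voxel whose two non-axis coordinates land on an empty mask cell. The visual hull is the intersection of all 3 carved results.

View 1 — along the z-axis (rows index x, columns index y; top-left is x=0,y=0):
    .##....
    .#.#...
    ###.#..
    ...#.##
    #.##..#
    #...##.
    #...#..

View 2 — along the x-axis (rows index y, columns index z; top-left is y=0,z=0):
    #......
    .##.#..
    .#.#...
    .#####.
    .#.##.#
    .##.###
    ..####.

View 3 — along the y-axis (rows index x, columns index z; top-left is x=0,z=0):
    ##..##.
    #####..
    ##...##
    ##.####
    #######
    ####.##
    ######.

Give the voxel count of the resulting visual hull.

before carving: 343 voxels (7×7×7)
step 1: project along z, AND mask (20/49) → |grid| = 140
step 2: project along x, AND mask (24/49) → |grid| = 64
step 3: project along y, AND mask (38/49) → |grid| = 50

|visual hull| = 50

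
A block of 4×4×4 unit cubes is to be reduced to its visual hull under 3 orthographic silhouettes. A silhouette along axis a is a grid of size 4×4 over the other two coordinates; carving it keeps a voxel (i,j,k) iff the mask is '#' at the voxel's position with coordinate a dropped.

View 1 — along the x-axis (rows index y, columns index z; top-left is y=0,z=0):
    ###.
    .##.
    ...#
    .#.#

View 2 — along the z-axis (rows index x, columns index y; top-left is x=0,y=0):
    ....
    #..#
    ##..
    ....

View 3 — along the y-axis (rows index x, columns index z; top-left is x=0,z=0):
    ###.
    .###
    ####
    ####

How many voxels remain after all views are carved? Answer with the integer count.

before carving: 64 voxels (4×4×4)
carve view 1 (along x, YZ-mask fill 8/16): 32 voxels remain
carve view 2 (along z, XY-mask fill 4/16): 10 voxels remain
carve view 3 (along y, XZ-mask fill 14/16): 9 voxels remain

9 voxels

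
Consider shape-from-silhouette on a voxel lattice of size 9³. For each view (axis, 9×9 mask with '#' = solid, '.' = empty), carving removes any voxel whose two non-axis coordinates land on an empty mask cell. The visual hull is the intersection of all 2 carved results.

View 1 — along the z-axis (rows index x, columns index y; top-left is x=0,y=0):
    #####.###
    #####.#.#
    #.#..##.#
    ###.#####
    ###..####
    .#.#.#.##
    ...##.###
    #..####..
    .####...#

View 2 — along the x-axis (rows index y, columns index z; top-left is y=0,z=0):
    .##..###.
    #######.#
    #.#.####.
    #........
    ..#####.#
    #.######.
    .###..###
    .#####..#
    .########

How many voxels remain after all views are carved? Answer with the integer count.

remaining voxels: 327

full grid |V| = 729
  1. axis=2 (XY plane), |mask|=55  ⇒  voxels=495
  2. axis=0 (YZ plane), |mask|=53  ⇒  voxels=327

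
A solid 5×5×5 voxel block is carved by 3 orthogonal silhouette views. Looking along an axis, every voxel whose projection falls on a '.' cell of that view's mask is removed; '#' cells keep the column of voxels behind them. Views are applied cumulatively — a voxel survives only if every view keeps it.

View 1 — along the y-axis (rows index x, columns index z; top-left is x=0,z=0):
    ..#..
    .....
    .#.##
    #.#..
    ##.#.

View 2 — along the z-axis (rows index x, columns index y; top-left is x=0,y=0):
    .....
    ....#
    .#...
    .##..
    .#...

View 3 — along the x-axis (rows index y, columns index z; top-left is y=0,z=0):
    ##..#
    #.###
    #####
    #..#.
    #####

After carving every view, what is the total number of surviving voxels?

remaining voxels: 8

before carving: 125 voxels (5×5×5)
V1 y: intersect with XZ mask (9 set) -- 45 left
V2 z: intersect with XY mask (5 set) -- 10 left
V3 x: intersect with YZ mask (19 set) -- 8 left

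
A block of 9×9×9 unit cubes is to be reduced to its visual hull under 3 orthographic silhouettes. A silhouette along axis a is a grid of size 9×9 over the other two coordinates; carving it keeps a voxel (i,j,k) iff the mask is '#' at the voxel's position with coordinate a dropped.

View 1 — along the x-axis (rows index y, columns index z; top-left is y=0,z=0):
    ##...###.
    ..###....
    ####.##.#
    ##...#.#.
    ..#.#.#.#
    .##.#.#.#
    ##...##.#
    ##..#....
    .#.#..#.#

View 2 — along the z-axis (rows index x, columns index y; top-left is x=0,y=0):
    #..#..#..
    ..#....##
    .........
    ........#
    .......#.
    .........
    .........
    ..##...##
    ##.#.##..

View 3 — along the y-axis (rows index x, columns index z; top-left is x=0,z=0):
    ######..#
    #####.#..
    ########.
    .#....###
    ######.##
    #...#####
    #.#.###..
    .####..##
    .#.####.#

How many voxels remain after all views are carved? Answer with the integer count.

initial block: 9^3 = 729
[1] x-view keeps 40 columns → grid now 360
[2] z-view keeps 17 columns → grid now 75
[3] y-view keeps 56 columns → grid now 53

53 voxels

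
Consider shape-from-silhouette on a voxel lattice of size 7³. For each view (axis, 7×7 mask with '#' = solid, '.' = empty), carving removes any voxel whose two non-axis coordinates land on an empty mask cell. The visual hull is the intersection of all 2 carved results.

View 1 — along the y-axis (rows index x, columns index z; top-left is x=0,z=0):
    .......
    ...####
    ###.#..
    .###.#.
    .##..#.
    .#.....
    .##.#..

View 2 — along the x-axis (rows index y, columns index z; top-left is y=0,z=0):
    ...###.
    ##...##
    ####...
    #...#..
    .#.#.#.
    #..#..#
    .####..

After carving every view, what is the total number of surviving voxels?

62 voxels

full grid |V| = 343
step 1: project along y, AND mask (19/49) → |grid| = 133
step 2: project along x, AND mask (23/49) → |grid| = 62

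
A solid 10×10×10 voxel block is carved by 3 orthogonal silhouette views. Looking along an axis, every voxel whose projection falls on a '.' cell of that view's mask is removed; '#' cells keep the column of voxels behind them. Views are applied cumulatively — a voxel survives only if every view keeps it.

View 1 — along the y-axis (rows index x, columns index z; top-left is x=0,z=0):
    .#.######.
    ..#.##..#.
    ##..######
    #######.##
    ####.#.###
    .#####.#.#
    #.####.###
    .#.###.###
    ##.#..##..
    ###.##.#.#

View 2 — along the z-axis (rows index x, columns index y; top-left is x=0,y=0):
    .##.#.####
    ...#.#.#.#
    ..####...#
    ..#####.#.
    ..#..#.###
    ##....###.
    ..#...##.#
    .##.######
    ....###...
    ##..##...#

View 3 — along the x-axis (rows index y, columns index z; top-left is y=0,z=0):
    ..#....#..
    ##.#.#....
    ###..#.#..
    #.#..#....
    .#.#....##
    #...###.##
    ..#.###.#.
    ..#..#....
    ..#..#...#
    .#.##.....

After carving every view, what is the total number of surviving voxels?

150 voxels

start: 10×10×10 = 1000 voxels
carve view 1 (along y, XZ-mask fill 70/100): 700 voxels remain
carve view 2 (along z, XY-mask fill 52/100): 372 voxels remain
carve view 3 (along x, YZ-mask fill 37/100): 150 voxels remain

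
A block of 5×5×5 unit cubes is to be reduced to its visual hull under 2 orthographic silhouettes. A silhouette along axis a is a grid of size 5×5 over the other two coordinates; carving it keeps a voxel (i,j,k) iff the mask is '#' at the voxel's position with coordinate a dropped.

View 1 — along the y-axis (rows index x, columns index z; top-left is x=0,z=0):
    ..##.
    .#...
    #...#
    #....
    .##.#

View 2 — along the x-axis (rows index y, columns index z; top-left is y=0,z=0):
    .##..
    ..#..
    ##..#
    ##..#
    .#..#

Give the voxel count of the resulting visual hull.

|visual hull| = 22

full grid |V| = 125
V1 y: intersect with XZ mask (9 set) -- 45 left
V2 x: intersect with YZ mask (11 set) -- 22 left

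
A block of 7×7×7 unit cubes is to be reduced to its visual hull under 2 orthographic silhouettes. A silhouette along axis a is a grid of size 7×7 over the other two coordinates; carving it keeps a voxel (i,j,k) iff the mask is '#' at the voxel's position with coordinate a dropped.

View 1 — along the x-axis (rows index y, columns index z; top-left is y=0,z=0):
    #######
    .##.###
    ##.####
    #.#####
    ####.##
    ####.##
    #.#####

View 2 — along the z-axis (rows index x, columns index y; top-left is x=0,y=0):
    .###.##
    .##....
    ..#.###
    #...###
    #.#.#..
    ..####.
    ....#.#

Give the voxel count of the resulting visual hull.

voxel count = 144

initial block: 7^3 = 343
V1 x: intersect with YZ mask (42 set) -- 294 left
V2 z: intersect with XY mask (24 set) -- 144 left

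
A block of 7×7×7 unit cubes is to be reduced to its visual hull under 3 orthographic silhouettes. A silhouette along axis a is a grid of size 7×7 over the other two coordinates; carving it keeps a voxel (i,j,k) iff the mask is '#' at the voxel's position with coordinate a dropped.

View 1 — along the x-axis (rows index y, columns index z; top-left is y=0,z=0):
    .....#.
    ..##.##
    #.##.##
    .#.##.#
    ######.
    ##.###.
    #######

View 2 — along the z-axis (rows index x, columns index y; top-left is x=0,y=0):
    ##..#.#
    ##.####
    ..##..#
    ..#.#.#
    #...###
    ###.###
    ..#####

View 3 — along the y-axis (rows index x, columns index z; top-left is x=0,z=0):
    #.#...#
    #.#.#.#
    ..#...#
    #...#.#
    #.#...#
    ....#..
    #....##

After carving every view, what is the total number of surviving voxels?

|visual hull| = 52

start: 7×7×7 = 343 voxels
  1. axis=0 (YZ plane), |mask|=32  ⇒  voxels=224
  2. axis=2 (XY plane), |mask|=31  ⇒  voxels=153
  3. axis=1 (XZ plane), |mask|=19  ⇒  voxels=52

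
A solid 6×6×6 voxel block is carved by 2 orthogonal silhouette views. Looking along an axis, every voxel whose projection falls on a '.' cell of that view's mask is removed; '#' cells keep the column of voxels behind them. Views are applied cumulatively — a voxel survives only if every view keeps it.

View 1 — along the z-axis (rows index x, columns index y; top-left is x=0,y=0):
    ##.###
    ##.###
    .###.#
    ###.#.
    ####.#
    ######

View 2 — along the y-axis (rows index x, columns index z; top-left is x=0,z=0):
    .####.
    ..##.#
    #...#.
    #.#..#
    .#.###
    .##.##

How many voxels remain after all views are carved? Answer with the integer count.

initial block: 6^3 = 216
V1 z: intersect with XY mask (29 set) -- 174 left
V2 y: intersect with XZ mask (20 set) -- 99 left

voxel count = 99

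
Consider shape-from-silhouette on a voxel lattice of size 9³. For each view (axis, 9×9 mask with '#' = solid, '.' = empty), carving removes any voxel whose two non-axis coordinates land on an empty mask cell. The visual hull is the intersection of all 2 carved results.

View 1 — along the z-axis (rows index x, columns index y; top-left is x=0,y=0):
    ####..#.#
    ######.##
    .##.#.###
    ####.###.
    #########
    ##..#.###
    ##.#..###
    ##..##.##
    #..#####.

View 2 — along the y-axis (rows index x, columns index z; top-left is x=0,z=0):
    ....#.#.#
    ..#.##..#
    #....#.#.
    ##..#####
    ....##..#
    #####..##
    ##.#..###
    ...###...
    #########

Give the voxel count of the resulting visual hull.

294 voxels

start: 9×9×9 = 729 voxels
carve view 1 (along z, XY-mask fill 60/81): 540 voxels remain
carve view 2 (along y, XZ-mask fill 45/81): 294 voxels remain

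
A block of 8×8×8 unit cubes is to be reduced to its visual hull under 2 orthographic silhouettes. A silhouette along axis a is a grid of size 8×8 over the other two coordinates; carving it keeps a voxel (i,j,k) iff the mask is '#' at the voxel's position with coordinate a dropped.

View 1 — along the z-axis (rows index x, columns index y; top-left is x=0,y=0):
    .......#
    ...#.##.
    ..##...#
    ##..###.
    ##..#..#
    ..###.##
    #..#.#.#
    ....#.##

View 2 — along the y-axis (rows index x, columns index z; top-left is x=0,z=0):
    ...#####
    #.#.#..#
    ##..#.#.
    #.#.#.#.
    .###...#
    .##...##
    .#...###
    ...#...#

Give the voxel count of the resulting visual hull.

full grid |V| = 512
[1] z-view keeps 28 columns → grid now 224
[2] y-view keeps 31 columns → grid now 107

|visual hull| = 107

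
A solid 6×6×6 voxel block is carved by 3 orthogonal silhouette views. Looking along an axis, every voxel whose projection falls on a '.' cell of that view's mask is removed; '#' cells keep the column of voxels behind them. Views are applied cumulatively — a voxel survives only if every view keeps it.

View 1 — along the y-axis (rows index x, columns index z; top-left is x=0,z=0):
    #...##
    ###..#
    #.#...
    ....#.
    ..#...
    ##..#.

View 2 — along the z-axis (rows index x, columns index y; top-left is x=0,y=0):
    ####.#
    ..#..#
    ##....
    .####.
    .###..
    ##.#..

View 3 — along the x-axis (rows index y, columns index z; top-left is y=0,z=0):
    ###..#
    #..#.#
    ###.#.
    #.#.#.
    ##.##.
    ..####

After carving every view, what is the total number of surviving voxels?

28 voxels

before carving: 216 voxels (6×6×6)
step 1: project along y, AND mask (14/36) → |grid| = 84
step 2: project along z, AND mask (19/36) → |grid| = 43
step 3: project along x, AND mask (22/36) → |grid| = 28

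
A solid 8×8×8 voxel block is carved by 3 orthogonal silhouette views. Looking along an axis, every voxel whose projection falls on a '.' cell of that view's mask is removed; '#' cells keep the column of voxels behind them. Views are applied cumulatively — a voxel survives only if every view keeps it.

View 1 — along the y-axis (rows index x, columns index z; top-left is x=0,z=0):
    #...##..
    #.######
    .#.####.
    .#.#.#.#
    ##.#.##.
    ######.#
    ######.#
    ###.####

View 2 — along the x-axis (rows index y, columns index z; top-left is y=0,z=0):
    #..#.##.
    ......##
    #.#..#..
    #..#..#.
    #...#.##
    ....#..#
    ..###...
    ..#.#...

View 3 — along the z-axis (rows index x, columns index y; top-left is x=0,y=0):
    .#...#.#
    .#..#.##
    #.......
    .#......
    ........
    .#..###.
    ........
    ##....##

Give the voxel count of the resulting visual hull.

voxel count = 35

before carving: 512 voxels (8×8×8)
step 1: project along y, AND mask (45/64) → |grid| = 360
step 2: project along x, AND mask (23/64) → |grid| = 125
step 3: project along z, AND mask (17/64) → |grid| = 35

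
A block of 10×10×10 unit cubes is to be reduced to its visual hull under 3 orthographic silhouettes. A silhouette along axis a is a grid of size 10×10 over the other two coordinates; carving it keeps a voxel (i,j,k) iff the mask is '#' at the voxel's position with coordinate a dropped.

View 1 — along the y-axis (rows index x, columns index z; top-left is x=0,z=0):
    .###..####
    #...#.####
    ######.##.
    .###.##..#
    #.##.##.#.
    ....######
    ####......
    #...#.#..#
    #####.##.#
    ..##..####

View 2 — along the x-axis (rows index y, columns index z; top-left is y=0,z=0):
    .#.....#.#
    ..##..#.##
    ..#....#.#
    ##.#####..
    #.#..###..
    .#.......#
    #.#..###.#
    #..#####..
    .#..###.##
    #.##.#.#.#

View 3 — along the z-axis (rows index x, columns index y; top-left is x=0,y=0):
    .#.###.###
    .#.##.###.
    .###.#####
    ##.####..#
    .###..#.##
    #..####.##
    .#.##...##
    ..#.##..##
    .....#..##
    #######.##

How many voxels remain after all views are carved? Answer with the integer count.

full grid |V| = 1000
carve view 1 (along y, XZ-mask fill 61/100): 610 voxels remain
carve view 2 (along x, YZ-mask fill 49/100): 303 voxels remain
carve view 3 (along z, XY-mask fill 63/100): 201 voxels remain

voxel count = 201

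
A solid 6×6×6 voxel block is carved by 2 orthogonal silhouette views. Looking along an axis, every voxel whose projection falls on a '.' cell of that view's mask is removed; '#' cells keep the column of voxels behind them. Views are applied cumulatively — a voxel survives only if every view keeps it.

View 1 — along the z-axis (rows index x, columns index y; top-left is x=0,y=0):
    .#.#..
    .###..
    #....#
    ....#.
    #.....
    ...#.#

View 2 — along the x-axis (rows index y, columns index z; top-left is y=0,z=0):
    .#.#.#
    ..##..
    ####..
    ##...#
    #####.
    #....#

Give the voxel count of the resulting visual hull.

32 voxels

full grid |V| = 216
  1. axis=2 (XY plane), |mask|=11  ⇒  voxels=66
  2. axis=0 (YZ plane), |mask|=19  ⇒  voxels=32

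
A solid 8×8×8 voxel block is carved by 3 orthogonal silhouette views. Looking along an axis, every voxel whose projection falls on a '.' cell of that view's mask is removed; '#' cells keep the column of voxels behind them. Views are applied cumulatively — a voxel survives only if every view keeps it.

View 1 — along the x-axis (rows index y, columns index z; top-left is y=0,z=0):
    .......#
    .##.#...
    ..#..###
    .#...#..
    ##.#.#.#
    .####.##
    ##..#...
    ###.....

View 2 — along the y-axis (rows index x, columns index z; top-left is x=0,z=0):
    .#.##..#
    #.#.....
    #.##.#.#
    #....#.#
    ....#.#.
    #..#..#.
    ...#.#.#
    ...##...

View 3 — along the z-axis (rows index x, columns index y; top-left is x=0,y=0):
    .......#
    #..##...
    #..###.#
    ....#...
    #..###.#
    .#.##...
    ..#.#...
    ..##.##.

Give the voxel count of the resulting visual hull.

full grid |V| = 512
[1] x-view keeps 27 columns → grid now 216
[2] y-view keeps 24 columns → grid now 74
[3] z-view keeps 24 columns → grid now 28

voxel count = 28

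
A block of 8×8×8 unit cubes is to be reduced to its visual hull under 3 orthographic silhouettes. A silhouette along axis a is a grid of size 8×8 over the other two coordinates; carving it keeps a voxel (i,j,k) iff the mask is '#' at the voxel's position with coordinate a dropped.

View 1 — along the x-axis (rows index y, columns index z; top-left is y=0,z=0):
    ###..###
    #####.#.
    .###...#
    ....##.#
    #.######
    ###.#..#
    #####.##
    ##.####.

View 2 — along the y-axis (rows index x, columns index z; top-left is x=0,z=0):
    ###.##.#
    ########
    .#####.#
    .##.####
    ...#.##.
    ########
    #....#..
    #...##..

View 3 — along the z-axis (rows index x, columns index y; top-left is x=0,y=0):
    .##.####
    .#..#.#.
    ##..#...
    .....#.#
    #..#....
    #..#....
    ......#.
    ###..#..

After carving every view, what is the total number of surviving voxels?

full grid |V| = 512
step 1: project along x, AND mask (44/64) → |grid| = 352
step 2: project along y, AND mask (42/64) → |grid| = 228
step 3: project along z, AND mask (23/64) → |grid| = 86

|visual hull| = 86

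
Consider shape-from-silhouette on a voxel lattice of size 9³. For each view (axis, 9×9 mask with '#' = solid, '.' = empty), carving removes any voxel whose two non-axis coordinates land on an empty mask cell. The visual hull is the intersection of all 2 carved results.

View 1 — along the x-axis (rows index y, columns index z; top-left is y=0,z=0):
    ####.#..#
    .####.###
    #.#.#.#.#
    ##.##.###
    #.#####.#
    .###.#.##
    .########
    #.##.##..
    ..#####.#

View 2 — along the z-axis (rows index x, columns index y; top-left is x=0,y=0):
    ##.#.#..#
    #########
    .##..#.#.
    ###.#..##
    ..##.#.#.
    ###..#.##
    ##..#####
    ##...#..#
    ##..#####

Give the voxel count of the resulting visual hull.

initial block: 9^3 = 729
after view 1 [x-axis, 57 of 81 cells solid] → remaining = 513
after view 2 [z-axis, 52 of 81 cells solid] → remaining = 321

voxel count = 321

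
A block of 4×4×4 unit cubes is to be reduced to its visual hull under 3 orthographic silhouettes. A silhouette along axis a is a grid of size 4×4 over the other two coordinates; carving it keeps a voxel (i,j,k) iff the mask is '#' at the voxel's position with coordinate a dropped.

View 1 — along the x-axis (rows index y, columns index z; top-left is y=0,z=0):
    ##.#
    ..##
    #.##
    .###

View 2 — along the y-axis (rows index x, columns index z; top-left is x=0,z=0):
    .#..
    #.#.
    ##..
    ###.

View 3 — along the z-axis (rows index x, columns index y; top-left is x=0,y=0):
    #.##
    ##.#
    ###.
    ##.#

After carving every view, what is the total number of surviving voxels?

initial block: 4^3 = 64
  1. axis=0 (YZ plane), |mask|=11  ⇒  voxels=44
  2. axis=1 (XZ plane), |mask|=8  ⇒  voxels=18
  3. axis=2 (XY plane), |mask|=12  ⇒  voxels=13

|visual hull| = 13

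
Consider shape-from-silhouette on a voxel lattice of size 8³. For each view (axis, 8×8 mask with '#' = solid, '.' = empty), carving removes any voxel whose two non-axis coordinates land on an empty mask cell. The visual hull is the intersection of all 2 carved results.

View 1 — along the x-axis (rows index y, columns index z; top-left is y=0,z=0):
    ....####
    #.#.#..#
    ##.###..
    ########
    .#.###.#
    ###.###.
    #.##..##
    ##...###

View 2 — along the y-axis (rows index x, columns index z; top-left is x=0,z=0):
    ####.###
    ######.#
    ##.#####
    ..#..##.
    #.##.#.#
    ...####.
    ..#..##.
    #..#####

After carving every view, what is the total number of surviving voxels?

remaining voxels: 221

start: 8×8×8 = 512 voxels
after view 1 [x-axis, 42 of 64 cells solid] → remaining = 336
after view 2 [y-axis, 42 of 64 cells solid] → remaining = 221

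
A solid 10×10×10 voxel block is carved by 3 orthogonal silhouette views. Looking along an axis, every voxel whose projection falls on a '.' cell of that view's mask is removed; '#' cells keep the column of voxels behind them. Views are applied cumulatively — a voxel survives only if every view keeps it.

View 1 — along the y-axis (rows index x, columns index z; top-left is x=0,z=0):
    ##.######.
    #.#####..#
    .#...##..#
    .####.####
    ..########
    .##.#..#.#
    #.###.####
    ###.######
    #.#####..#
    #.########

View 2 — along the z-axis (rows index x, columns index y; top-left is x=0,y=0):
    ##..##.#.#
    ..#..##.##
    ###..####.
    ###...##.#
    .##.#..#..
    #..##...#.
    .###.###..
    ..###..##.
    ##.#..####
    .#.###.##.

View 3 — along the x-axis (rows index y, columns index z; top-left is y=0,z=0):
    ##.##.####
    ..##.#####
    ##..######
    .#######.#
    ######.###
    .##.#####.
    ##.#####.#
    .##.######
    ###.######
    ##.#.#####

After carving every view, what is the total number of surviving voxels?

voxel count = 329

before carving: 1000 voxels (10×10×10)
  1. axis=1 (XZ plane), |mask|=73  ⇒  voxels=730
  2. axis=2 (XY plane), |mask|=56  ⇒  voxels=407
  3. axis=0 (YZ plane), |mask|=80  ⇒  voxels=329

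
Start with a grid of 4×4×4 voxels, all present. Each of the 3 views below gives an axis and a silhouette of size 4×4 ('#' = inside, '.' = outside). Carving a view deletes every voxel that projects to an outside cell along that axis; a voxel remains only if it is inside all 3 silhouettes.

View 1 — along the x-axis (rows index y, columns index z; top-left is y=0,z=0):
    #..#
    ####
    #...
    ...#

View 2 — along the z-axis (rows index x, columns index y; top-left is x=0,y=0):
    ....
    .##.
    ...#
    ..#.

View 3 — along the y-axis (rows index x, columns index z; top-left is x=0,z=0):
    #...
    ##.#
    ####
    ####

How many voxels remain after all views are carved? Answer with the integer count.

6 voxels

start: 4×4×4 = 64 voxels
V1 x: intersect with YZ mask (8 set) -- 32 left
V2 z: intersect with XY mask (4 set) -- 7 left
V3 y: intersect with XZ mask (12 set) -- 6 left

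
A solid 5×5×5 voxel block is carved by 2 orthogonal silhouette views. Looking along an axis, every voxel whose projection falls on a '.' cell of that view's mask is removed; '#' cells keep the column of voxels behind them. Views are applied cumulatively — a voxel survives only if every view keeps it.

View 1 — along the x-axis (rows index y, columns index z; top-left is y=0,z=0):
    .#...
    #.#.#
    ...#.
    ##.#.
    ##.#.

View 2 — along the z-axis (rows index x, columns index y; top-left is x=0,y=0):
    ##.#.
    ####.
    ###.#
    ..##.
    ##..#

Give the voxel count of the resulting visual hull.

remaining voxels: 34

full grid |V| = 125
step 1: project along x, AND mask (11/25) → |grid| = 55
step 2: project along z, AND mask (16/25) → |grid| = 34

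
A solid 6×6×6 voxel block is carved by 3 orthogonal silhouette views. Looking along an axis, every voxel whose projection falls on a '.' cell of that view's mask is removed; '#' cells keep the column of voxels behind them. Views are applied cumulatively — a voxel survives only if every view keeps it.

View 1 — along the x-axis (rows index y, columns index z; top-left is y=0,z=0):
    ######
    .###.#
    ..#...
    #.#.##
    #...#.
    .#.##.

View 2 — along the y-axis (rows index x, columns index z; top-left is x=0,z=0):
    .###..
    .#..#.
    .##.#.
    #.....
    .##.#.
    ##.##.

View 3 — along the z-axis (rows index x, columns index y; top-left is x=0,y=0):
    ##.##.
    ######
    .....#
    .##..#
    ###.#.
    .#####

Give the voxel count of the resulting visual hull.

|visual hull| = 32

start: 6×6×6 = 216 voxels
V1 x: intersect with YZ mask (20 set) -- 120 left
V2 y: intersect with XZ mask (16 set) -- 55 left
V3 z: intersect with XY mask (23 set) -- 32 left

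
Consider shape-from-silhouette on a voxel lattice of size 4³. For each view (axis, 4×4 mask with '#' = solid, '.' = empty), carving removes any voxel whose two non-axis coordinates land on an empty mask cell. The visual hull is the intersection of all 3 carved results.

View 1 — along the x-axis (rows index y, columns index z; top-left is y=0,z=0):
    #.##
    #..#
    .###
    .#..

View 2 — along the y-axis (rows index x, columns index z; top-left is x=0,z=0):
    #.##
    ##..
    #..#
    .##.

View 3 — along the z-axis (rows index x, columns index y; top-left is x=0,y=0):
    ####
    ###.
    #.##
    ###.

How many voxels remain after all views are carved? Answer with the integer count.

start: 4×4×4 = 64 voxels
[1] x-view keeps 9 columns → grid now 36
[2] y-view keeps 9 columns → grid now 20
[3] z-view keeps 13 columns → grid now 16

remaining voxels: 16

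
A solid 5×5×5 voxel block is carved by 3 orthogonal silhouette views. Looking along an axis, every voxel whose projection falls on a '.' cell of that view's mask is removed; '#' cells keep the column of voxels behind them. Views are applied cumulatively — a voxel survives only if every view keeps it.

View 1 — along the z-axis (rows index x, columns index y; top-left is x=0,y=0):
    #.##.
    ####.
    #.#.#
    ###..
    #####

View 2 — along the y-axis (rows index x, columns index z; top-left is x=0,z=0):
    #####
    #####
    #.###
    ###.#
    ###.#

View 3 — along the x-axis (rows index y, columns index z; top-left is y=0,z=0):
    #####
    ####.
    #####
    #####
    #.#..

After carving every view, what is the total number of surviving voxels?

before carving: 125 voxels (5×5×5)
carve view 1 (along z, XY-mask fill 18/25): 90 voxels remain
carve view 2 (along y, XZ-mask fill 22/25): 79 voxels remain
carve view 3 (along x, YZ-mask fill 21/25): 72 voxels remain

|visual hull| = 72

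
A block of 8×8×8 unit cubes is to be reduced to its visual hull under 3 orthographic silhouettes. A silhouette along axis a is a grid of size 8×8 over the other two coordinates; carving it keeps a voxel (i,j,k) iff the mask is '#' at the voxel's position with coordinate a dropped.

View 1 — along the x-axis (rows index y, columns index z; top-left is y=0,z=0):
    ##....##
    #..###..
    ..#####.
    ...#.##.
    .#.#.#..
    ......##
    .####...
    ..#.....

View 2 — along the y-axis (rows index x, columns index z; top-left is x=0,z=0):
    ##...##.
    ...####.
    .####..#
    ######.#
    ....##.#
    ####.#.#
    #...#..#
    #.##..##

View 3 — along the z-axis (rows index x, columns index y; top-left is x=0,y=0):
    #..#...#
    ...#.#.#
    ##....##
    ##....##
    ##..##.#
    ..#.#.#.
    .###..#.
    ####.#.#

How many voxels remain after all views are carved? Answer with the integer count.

remaining voxels: 61

full grid |V| = 512
  1. axis=0 (YZ plane), |mask|=26  ⇒  voxels=208
  2. axis=1 (XZ plane), |mask|=37  ⇒  voxels=118
  3. axis=2 (XY plane), |mask|=32  ⇒  voxels=61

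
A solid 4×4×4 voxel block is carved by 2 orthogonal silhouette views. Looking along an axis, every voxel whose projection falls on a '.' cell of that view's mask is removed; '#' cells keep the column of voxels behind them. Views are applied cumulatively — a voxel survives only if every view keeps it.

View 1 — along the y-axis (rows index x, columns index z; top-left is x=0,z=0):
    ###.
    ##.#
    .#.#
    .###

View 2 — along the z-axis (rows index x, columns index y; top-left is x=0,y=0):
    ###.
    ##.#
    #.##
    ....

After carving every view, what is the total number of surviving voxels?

|visual hull| = 24

full grid |V| = 64
carve view 1 (along y, XZ-mask fill 11/16): 44 voxels remain
carve view 2 (along z, XY-mask fill 9/16): 24 voxels remain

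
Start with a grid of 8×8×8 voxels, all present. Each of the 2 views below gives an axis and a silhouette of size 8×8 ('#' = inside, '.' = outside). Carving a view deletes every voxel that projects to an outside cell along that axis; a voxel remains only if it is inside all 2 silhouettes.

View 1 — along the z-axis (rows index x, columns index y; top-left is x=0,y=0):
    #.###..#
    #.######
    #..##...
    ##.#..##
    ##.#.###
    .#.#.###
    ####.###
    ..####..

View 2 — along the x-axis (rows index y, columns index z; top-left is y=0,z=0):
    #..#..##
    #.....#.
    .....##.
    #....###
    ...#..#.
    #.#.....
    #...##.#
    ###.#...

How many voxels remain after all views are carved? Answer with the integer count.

start: 8×8×8 = 512 voxels
step 1: project along z, AND mask (42/64) → |grid| = 336
step 2: project along x, AND mask (24/64) → |grid| = 134

134 voxels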